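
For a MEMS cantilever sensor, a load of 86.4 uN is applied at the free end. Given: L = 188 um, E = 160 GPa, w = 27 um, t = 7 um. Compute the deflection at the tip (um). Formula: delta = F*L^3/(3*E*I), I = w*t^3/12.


Step 1: Calculate the second moment of area.
I = w * t^3 / 12 = 27 * 7^3 / 12 = 771.75 um^4
Step 2: Convert E to consistent units (1 GPa = 1000 uN/um^2).
E = 160 GPa = 160000 uN/um^2
Step 3: Calculate tip deflection.
delta = F * L^3 / (3 * E * I)
delta = 86.4 * 188^3 / (3 * 160000 * 771.75)
delta = 1.5498 um


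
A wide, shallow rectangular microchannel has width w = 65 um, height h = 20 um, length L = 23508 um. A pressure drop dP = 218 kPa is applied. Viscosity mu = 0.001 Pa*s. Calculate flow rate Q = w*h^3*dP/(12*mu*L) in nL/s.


Step 1: Convert all dimensions to SI (meters).
w = 65e-6 m, h = 20e-6 m, L = 23508e-6 m, dP = 218e3 Pa
Step 2: Q = w * h^3 * dP / (12 * mu * L)
Q = 65e-6 * (20e-6)^3 * 218e3 / (12 * 0.001 * 23508e-6) = 4.0184902e-10 m^3/s
Step 3: Convert Q from m^3/s to nL/s (1 m^3 = 1e12 nL, so multiply by 1e12).
Q = 401.849 nL/s


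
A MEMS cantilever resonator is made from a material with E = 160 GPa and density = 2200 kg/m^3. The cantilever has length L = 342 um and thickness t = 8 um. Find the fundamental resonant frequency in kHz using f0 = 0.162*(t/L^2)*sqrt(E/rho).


Step 1: Convert units to SI.
t_SI = 8e-6 m, L_SI = 342e-6 m
Step 2: Calculate sqrt(E/rho).
sqrt(160e9 / 2200) = 8528.03 m/s
Step 3: Compute f0.
f0 = 0.162 * 8e-6 / (342e-6)^2 * 8528.03 = 94493.4 Hz = 94.49 kHz


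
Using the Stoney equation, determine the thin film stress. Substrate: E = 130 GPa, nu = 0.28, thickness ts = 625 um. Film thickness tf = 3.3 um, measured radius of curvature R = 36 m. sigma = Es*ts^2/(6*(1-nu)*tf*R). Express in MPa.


Step 1: Compute numerator: Es * ts^2 = 130 * 625^2 = 50781250 (GPa*um^2)
Step 2: Compute denominator (R in um): 6*(1-nu)*tf*R = 6*0.72*3.3*36e6 = 513216000.0 (um^2)
Step 3: sigma (GPa) = 50781250 / 513216000.0 = 9.8947e-02 GPa
Step 4: Convert to MPa (x1000): sigma = 98.9 MPa


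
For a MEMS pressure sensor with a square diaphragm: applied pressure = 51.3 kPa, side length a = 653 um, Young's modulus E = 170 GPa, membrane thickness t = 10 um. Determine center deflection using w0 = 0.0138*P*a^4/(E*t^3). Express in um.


Step 1: Convert pressure to compatible units (E is in GPa, so P in GPa).
P = 51.3 kPa = 51.3e-6 GPa
Step 2: Compute numerator: 0.0138 * P * a^4.
a^4 = 653^4 = 181824635281
numerator = 0.0138 * 51.3e-6 * 181824635281 = 1.28721e+05
Step 3: Compute denominator: E * t^3 = 170 * 10^3 = 170000
Step 4: w0 = numerator / denominator = 1.28721e+05 / 170000 = 0.7572 um


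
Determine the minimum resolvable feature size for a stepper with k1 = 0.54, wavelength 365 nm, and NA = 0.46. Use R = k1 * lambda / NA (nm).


Step 1: Identify values: k1 = 0.54, lambda = 365 nm, NA = 0.46
Step 2: R = k1 * lambda / NA
R = 0.54 * 365 / 0.46
R = 428.5 nm


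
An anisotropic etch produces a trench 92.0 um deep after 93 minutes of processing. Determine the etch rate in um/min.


Step 1: Etch rate = depth / time
Step 2: rate = 92.0 / 93
rate = 0.989 um/min


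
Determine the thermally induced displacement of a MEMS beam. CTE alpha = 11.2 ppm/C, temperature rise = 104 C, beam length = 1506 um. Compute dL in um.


Step 1: Convert CTE: alpha = 11.2 ppm/C = 11.2e-6 /C
Step 2: dL = 11.2e-6 * 104 * 1506
dL = 1.7542 um


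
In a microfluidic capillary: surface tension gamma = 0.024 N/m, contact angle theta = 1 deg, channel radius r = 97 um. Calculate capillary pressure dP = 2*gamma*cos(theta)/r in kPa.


Step 1: cos(1 deg) = 0.9998
Step 2: Convert r to m: r = 97e-6 m
Step 3: dP = 2 * 0.024 * 0.9998 / 97e-6 = 494.7 Pa
Step 4: Convert Pa to kPa (divide by 1000).
dP = 0.49 kPa


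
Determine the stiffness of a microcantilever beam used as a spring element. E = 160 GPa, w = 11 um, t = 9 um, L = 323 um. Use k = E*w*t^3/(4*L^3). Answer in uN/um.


Step 1: Convert E to consistent units (1 GPa = 1000 uN/um^2).
E = 160 GPa = 160000 uN/um^2
Step 2: Compute t^3 = 9^3 = 729
Step 3: Compute L^3 = 323^3 = 33698267
Step 4: k = 160000 * 11 * 729 / (4 * 33698267)
k = 9.5186 uN/um


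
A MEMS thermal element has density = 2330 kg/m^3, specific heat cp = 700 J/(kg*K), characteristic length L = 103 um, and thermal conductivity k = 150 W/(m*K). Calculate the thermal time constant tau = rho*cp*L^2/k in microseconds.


Step 1: Convert L to m: L = 103e-6 m
Step 2: L^2 = (103e-6)^2 = 1.0609e-08 m^2
Step 3: tau = 2330 * 700 * 1.0609e-08 / 150 = 1.1535519e-04 s
Step 4: Convert to microseconds (multiply by 1e6).
tau = 115.355 us


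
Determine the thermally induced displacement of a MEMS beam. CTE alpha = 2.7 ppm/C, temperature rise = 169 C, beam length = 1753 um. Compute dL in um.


Step 1: Convert CTE: alpha = 2.7 ppm/C = 2.7e-6 /C
Step 2: dL = 2.7e-6 * 169 * 1753
dL = 0.7999 um


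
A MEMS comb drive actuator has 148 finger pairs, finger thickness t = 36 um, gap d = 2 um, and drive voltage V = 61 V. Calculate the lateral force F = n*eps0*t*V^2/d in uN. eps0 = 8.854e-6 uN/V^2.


Step 1: Parameters: n=148, eps0=8.854e-6 uN/V^2, t=36 um, V=61 V, d=2 um
Step 2: V^2 = 3721
Step 3: F = 148 * 8.854e-6 * 36 * 3721 / 2
F = 87.767 uN


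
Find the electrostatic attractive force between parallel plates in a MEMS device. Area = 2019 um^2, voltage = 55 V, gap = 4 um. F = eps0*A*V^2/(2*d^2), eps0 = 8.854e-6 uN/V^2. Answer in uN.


Step 1: Identify parameters.
eps0 = 8.854e-6 uN/V^2, A = 2019 um^2, V = 55 V, d = 4 um
Step 2: Compute V^2 = 55^2 = 3025
Step 3: Compute d^2 = 4^2 = 16
Step 4: F = 0.5 * 8.854e-6 * 2019 * 3025 / 16
F = 1.69 uN


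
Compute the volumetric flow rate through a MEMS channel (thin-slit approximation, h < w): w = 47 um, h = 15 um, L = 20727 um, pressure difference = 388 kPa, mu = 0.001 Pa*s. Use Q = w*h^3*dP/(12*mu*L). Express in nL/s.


Step 1: Convert all dimensions to SI (meters).
w = 47e-6 m, h = 15e-6 m, L = 20727e-6 m, dP = 388e3 Pa
Step 2: Q = w * h^3 * dP / (12 * mu * L)
Q = 47e-6 * (15e-6)^3 * 388e3 / (12 * 0.001 * 20727e-6) = 2.4744898e-10 m^3/s
Step 3: Convert Q from m^3/s to nL/s (1 m^3 = 1e12 nL, so multiply by 1e12).
Q = 247.449 nL/s


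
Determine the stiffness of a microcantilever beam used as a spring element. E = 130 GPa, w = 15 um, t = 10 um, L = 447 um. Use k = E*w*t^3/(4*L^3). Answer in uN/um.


Step 1: Convert E to consistent units (1 GPa = 1000 uN/um^2).
E = 130 GPa = 130000 uN/um^2
Step 2: Compute t^3 = 10^3 = 1000
Step 3: Compute L^3 = 447^3 = 89314623
Step 4: k = 130000 * 15 * 1000 / (4 * 89314623)
k = 5.4582 uN/um


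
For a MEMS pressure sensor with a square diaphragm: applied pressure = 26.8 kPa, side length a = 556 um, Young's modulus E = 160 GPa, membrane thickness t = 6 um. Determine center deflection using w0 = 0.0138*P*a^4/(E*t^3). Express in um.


Step 1: Convert pressure to compatible units (E is in GPa, so P in GPa).
P = 26.8 kPa = 26.8e-6 GPa
Step 2: Compute numerator: 0.0138 * P * a^4.
a^4 = 556^4 = 95565066496
numerator = 0.0138 * 26.8e-6 * 95565066496 = 3.534378e+04
Step 3: Compute denominator: E * t^3 = 160 * 6^3 = 34560
Step 4: w0 = numerator / denominator = 3.534378e+04 / 34560 = 1.0227 um


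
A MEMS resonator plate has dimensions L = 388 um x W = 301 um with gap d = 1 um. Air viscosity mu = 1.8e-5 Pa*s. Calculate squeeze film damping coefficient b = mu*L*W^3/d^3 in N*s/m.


Step 1: Convert to SI.
L = 388e-6 m, W = 301e-6 m, d = 1e-6 m
Step 2: W^3 = (301e-6)^3 = 2.73e-11 m^3
Step 3: d^3 = (1e-6)^3 = 1.00e-18 m^3
Step 4: b = 1.8e-5 * 388e-6 * 2.73e-11 / 1.00e-18
b = 1.90e-01 N*s/m


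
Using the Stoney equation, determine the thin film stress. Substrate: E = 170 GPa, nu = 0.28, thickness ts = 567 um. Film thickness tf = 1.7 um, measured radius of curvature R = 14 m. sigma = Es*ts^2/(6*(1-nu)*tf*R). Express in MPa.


Step 1: Compute numerator: Es * ts^2 = 170 * 567^2 = 54653130 (GPa*um^2)
Step 2: Compute denominator (R in um): 6*(1-nu)*tf*R = 6*0.72*1.7*14e6 = 102816000.0 (um^2)
Step 3: sigma (GPa) = 54653130 / 102816000.0 = 5.31563e-01 GPa
Step 4: Convert to MPa (x1000): sigma = 531.6 MPa


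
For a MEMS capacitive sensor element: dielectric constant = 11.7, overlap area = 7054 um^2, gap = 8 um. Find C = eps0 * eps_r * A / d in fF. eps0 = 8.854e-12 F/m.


Step 1: Convert area to m^2: A = 7054e-12 m^2
Step 2: Convert gap to m: d = 8e-6 m
Step 3: C = eps0 * eps_r * A / d
C = 8.854e-12 * 11.7 * 7054e-12 / 8e-6
Step 4: Convert to fF (multiply by 1e15).
C = 91.34 fF


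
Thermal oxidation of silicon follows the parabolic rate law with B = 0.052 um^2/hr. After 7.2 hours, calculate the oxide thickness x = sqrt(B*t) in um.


Step 1: Compute B*t = 0.052 * 7.2 = 0.3744
Step 2: x = sqrt(0.3744)
x = 0.612 um


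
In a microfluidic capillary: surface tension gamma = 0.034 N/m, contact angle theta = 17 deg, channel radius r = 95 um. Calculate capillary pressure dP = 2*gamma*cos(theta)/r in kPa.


Step 1: cos(17 deg) = 0.9563
Step 2: Convert r to m: r = 95e-6 m
Step 3: dP = 2 * 0.034 * 0.9563 / 95e-6 = 684.5 Pa
Step 4: Convert Pa to kPa (divide by 1000).
dP = 0.68 kPa


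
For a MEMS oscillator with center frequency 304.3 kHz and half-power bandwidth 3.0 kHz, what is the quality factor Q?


Step 1: Q = f0 / bandwidth
Step 2: Q = 304.3 / 3.0
Q = 101.4


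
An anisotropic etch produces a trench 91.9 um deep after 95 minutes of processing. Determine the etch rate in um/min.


Step 1: Etch rate = depth / time
Step 2: rate = 91.9 / 95
rate = 0.967 um/min


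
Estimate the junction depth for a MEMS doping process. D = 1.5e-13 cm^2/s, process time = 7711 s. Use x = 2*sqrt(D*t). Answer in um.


Step 1: Compute D*t = 1.5e-13 * 7711 = 1.15665e-09 cm^2
Step 2: sqrt(D*t) = 3.401e-05 cm
Step 3: x = 2 * 3.401e-05 cm = 6.802e-05 cm
Step 4: Convert to um (1 cm = 1e4 um): x = 0.68 um


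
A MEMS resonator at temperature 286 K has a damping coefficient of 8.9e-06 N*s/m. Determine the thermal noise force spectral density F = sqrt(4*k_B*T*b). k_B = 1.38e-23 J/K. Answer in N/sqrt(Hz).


Step 1: Compute 4 * k_B * T * b
= 4 * 1.38e-23 * 286 * 8.9e-06
= 1.4051e-25 N^2/Hz
Step 2: F_noise = sqrt(1.4051e-25)
F_noise = 3.75e-13 N/sqrt(Hz)


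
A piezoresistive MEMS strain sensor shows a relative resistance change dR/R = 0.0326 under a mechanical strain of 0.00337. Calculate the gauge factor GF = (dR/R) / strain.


Step 1: Identify values.
dR/R = 0.0326, strain = 0.00337
Step 2: GF = (dR/R) / strain = 0.0326 / 0.00337
GF = 9.7


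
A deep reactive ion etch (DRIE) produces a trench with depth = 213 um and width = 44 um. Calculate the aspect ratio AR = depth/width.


Step 1: AR = depth / width
Step 2: AR = 213 / 44
AR = 4.8


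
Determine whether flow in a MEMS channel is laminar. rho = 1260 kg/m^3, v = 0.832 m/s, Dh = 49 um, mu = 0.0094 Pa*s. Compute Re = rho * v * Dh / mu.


Step 1: Convert Dh to meters: Dh = 49e-6 m
Step 2: Re = rho * v * Dh / mu
Re = 1260 * 0.832 * 49e-6 / 0.0094
Re = 5.465
Since Re = 5.465 is below ~2300, the flow is laminar.


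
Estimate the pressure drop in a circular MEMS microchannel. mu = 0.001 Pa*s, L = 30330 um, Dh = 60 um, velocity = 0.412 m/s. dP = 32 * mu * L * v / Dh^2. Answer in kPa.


Step 1: Convert to SI: L = 30330e-6 m, Dh = 60e-6 m
Step 2: dP = 32 * 0.001 * 30330e-6 * 0.412 / (60e-6)^2
Step 3: dP = 111075.20 Pa
Step 4: Convert to kPa: dP = 111.08 kPa


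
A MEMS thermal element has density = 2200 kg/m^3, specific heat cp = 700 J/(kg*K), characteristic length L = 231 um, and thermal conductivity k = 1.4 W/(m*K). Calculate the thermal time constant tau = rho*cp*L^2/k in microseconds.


Step 1: Convert L to m: L = 231e-6 m
Step 2: L^2 = (231e-6)^2 = 5.3361e-08 m^2
Step 3: tau = 2200 * 700 * 5.3361e-08 / 1.4 = 5.86971e-02 s
Step 4: Convert to microseconds (multiply by 1e6).
tau = 58697.1 us


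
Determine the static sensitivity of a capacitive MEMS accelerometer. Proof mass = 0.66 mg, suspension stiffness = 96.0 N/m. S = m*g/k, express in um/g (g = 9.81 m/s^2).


Step 1: Convert mass: m = 0.66 mg = 6.60e-07 kg
Step 2: S = m * g / k = 6.60e-07 * 9.81 / 96.0
Step 3: S = 6.74e-08 m/g
Step 4: Convert to um/g: S = 0.067 um/g


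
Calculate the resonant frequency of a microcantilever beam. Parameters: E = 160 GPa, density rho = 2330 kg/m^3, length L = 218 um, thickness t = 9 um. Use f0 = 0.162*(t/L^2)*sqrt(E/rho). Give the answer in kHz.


Step 1: Convert units to SI.
t_SI = 9e-6 m, L_SI = 218e-6 m
Step 2: Calculate sqrt(E/rho).
sqrt(160e9 / 2330) = 8286.71 m/s
Step 3: Compute f0.
f0 = 0.162 * 9e-6 / (218e-6)^2 * 8286.71 = 254229.9 Hz = 254.23 kHz


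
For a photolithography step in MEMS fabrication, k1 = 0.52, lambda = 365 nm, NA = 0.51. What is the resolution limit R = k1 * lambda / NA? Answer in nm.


Step 1: Identify values: k1 = 0.52, lambda = 365 nm, NA = 0.51
Step 2: R = k1 * lambda / NA
R = 0.52 * 365 / 0.51
R = 372.2 nm


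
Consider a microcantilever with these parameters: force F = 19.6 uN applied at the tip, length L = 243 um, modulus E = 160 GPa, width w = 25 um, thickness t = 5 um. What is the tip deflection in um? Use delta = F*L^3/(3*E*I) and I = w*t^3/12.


Step 1: Calculate the second moment of area.
I = w * t^3 / 12 = 25 * 5^3 / 12 = 260.4167 um^4
Step 2: Convert E to consistent units (1 GPa = 1000 uN/um^2).
E = 160 GPa = 160000 uN/um^2
Step 3: Calculate tip deflection.
delta = F * L^3 / (3 * E * I)
delta = 19.6 * 243^3 / (3 * 160000 * 260.4167)
delta = 2.2499 um


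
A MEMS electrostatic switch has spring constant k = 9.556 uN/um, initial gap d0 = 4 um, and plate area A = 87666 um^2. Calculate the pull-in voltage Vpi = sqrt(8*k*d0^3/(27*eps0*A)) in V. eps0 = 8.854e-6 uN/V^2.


Step 1: Compute numerator: 8 * k * d0^3 = 8 * 9.556 * 4^3 = 4892.672
Step 2: Compute denominator: 27 * eps0 * A = 27 * 8.854e-6 * 87666 = 20.957259
Step 3: Vpi = sqrt(4892.672 / 20.957259)
Vpi = 15.28 V


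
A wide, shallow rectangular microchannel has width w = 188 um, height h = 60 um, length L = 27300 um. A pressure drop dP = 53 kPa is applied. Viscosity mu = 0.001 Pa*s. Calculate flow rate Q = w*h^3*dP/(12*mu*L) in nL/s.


Step 1: Convert all dimensions to SI (meters).
w = 188e-6 m, h = 60e-6 m, L = 27300e-6 m, dP = 53e3 Pa
Step 2: Q = w * h^3 * dP / (12 * mu * L)
Q = 188e-6 * (60e-6)^3 * 53e3 / (12 * 0.001 * 27300e-6) = 6.5696703e-09 m^3/s
Step 3: Convert Q from m^3/s to nL/s (1 m^3 = 1e12 nL, so multiply by 1e12).
Q = 6569.67 nL/s


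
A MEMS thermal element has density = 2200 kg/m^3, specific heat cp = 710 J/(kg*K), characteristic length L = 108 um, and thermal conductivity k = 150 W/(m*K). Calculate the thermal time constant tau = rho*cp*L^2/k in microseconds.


Step 1: Convert L to m: L = 108e-6 m
Step 2: L^2 = (108e-6)^2 = 1.1664e-08 m^2
Step 3: tau = 2200 * 710 * 1.1664e-08 / 150 = 1.2146112e-04 s
Step 4: Convert to microseconds (multiply by 1e6).
tau = 121.461 us


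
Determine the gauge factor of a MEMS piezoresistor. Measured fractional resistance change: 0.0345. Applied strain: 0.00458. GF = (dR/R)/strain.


Step 1: Identify values.
dR/R = 0.0345, strain = 0.00458
Step 2: GF = (dR/R) / strain = 0.0345 / 0.00458
GF = 7.5


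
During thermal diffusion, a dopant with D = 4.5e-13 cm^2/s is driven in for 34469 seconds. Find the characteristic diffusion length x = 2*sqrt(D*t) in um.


Step 1: Compute D*t = 4.5e-13 * 34469 = 1.551105e-08 cm^2
Step 2: sqrt(D*t) = 1.24543e-04 cm
Step 3: x = 2 * 1.24543e-04 cm = 2.49086e-04 cm
Step 4: Convert to um (1 cm = 1e4 um): x = 2.491 um


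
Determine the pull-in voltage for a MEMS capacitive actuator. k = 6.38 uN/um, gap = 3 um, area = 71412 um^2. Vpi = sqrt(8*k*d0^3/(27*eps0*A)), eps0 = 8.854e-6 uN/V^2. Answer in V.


Step 1: Compute numerator: 8 * k * d0^3 = 8 * 6.38 * 3^3 = 1378.08
Step 2: Compute denominator: 27 * eps0 * A = 27 * 8.854e-6 * 71412 = 17.07161
Step 3: Vpi = sqrt(1378.08 / 17.07161)
Vpi = 8.98 V


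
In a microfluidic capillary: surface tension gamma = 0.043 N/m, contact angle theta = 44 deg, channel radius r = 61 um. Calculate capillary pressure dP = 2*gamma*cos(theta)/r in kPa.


Step 1: cos(44 deg) = 0.7193
Step 2: Convert r to m: r = 61e-6 m
Step 3: dP = 2 * 0.043 * 0.7193 / 61e-6 = 1014.1 Pa
Step 4: Convert Pa to kPa (divide by 1000).
dP = 1.01 kPa


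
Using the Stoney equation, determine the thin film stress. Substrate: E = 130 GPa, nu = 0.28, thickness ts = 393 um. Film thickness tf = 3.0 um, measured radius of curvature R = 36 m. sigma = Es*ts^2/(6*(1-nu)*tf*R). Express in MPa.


Step 1: Compute numerator: Es * ts^2 = 130 * 393^2 = 20078370 (GPa*um^2)
Step 2: Compute denominator (R in um): 6*(1-nu)*tf*R = 6*0.72*3.0*36e6 = 466560000.0 (um^2)
Step 3: sigma (GPa) = 20078370 / 466560000.0 = 4.3035e-02 GPa
Step 4: Convert to MPa (x1000): sigma = 43.0 MPa


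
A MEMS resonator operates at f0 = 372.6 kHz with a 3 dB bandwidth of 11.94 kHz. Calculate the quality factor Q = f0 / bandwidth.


Step 1: Q = f0 / bandwidth
Step 2: Q = 372.6 / 11.94
Q = 31.2


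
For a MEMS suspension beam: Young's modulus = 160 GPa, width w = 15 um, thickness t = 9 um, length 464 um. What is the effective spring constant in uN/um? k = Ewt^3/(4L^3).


Step 1: Convert E to consistent units (1 GPa = 1000 uN/um^2).
E = 160 GPa = 160000 uN/um^2
Step 2: Compute t^3 = 9^3 = 729
Step 3: Compute L^3 = 464^3 = 99897344
Step 4: k = 160000 * 15 * 729 / (4 * 99897344)
k = 4.3785 uN/um


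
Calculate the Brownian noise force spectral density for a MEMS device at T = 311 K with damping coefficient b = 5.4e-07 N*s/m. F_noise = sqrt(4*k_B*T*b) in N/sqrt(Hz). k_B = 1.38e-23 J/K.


Step 1: Compute 4 * k_B * T * b
= 4 * 1.38e-23 * 311 * 5.4e-07
= 9.2703e-27 N^2/Hz
Step 2: F_noise = sqrt(9.2703e-27)
F_noise = 9.63e-14 N/sqrt(Hz)


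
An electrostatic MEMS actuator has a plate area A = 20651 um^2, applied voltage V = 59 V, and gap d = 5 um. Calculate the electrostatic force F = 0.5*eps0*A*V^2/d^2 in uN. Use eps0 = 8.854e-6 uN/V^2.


Step 1: Identify parameters.
eps0 = 8.854e-6 uN/V^2, A = 20651 um^2, V = 59 V, d = 5 um
Step 2: Compute V^2 = 59^2 = 3481
Step 3: Compute d^2 = 5^2 = 25
Step 4: F = 0.5 * 8.854e-6 * 20651 * 3481 / 25
F = 12.73 uN


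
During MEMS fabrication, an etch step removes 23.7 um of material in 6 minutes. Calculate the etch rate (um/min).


Step 1: Etch rate = depth / time
Step 2: rate = 23.7 / 6
rate = 3.95 um/min


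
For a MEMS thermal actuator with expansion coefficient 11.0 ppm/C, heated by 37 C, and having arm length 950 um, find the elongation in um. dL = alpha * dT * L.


Step 1: Convert CTE: alpha = 11.0 ppm/C = 11.0e-6 /C
Step 2: dL = 11.0e-6 * 37 * 950
dL = 0.3867 um


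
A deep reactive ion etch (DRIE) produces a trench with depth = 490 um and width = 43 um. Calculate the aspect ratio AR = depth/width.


Step 1: AR = depth / width
Step 2: AR = 490 / 43
AR = 11.4


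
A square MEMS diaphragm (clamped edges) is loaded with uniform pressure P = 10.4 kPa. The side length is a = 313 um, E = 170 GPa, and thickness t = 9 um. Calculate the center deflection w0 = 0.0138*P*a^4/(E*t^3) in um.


Step 1: Convert pressure to compatible units (E is in GPa, so P in GPa).
P = 10.4 kPa = 10.4e-6 GPa
Step 2: Compute numerator: 0.0138 * P * a^4.
a^4 = 313^4 = 9597924961
numerator = 0.0138 * 10.4e-6 * 9597924961 = 1.3775e+03
Step 3: Compute denominator: E * t^3 = 170 * 9^3 = 123930
Step 4: w0 = numerator / denominator = 1.3775e+03 / 123930 = 0.0111 um


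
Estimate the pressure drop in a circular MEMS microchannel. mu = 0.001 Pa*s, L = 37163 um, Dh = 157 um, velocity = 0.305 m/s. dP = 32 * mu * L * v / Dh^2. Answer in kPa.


Step 1: Convert to SI: L = 37163e-6 m, Dh = 157e-6 m
Step 2: dP = 32 * 0.001 * 37163e-6 * 0.305 / (157e-6)^2
Step 3: dP = 14715.03 Pa
Step 4: Convert to kPa: dP = 14.72 kPa


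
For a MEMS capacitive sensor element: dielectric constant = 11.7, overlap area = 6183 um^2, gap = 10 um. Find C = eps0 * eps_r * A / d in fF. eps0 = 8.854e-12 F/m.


Step 1: Convert area to m^2: A = 6183e-12 m^2
Step 2: Convert gap to m: d = 10e-6 m
Step 3: C = eps0 * eps_r * A / d
C = 8.854e-12 * 11.7 * 6183e-12 / 10e-6
Step 4: Convert to fF (multiply by 1e15).
C = 64.05 fF


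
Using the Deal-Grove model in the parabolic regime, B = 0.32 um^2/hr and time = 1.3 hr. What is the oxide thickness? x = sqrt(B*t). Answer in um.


Step 1: Compute B*t = 0.32 * 1.3 = 0.416
Step 2: x = sqrt(0.416)
x = 0.645 um


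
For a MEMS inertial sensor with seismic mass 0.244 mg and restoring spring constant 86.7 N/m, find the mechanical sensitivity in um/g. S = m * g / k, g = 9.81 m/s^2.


Step 1: Convert mass: m = 0.244 mg = 2.44e-07 kg
Step 2: S = m * g / k = 2.44e-07 * 9.81 / 86.7
Step 3: S = 2.76e-08 m/g
Step 4: Convert to um/g: S = 0.028 um/g


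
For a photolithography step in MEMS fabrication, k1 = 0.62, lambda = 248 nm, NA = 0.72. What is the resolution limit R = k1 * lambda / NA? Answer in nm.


Step 1: Identify values: k1 = 0.62, lambda = 248 nm, NA = 0.72
Step 2: R = k1 * lambda / NA
R = 0.62 * 248 / 0.72
R = 213.6 nm


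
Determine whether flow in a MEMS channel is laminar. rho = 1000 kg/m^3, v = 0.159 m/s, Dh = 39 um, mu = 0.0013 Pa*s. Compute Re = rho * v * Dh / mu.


Step 1: Convert Dh to meters: Dh = 39e-6 m
Step 2: Re = rho * v * Dh / mu
Re = 1000 * 0.159 * 39e-6 / 0.0013
Re = 4.77
Since Re = 4.77 is below ~2300, the flow is laminar.


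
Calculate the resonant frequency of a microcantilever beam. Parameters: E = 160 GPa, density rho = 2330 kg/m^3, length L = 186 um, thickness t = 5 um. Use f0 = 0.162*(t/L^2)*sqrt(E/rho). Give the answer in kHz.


Step 1: Convert units to SI.
t_SI = 5e-6 m, L_SI = 186e-6 m
Step 2: Calculate sqrt(E/rho).
sqrt(160e9 / 2330) = 8286.71 m/s
Step 3: Compute f0.
f0 = 0.162 * 5e-6 / (186e-6)^2 * 8286.71 = 194017.7 Hz = 194.02 kHz


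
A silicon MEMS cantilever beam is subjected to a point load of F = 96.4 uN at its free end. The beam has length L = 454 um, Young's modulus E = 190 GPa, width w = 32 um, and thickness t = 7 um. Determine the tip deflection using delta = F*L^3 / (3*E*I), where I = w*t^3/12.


Step 1: Calculate the second moment of area.
I = w * t^3 / 12 = 32 * 7^3 / 12 = 914.6667 um^4
Step 2: Convert E to consistent units (1 GPa = 1000 uN/um^2).
E = 190 GPa = 190000 uN/um^2
Step 3: Calculate tip deflection.
delta = F * L^3 / (3 * E * I)
delta = 96.4 * 454^3 / (3 * 190000 * 914.6667)
delta = 17.3024 um


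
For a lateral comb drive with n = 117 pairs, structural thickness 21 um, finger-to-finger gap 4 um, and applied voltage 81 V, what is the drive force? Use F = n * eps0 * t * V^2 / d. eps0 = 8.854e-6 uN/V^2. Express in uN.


Step 1: Parameters: n=117, eps0=8.854e-6 uN/V^2, t=21 um, V=81 V, d=4 um
Step 2: V^2 = 6561
Step 3: F = 117 * 8.854e-6 * 21 * 6561 / 4
F = 35.682 uN


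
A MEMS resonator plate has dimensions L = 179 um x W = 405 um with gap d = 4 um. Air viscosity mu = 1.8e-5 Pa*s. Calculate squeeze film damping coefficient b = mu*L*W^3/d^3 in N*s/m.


Step 1: Convert to SI.
L = 179e-6 m, W = 405e-6 m, d = 4e-6 m
Step 2: W^3 = (405e-6)^3 = 6.64e-11 m^3
Step 3: d^3 = (4e-6)^3 = 6.40e-17 m^3
Step 4: b = 1.8e-5 * 179e-6 * 6.64e-11 / 6.40e-17
b = 3.34e-03 N*s/m


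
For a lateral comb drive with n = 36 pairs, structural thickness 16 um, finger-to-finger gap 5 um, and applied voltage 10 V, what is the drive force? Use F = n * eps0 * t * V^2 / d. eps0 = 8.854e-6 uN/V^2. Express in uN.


Step 1: Parameters: n=36, eps0=8.854e-6 uN/V^2, t=16 um, V=10 V, d=5 um
Step 2: V^2 = 100
Step 3: F = 36 * 8.854e-6 * 16 * 100 / 5
F = 0.102 uN


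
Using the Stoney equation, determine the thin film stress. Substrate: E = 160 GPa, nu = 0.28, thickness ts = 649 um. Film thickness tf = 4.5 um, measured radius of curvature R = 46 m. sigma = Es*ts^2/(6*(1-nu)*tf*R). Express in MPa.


Step 1: Compute numerator: Es * ts^2 = 160 * 649^2 = 67392160 (GPa*um^2)
Step 2: Compute denominator (R in um): 6*(1-nu)*tf*R = 6*0.72*4.5*46e6 = 894240000.0 (um^2)
Step 3: sigma (GPa) = 67392160 / 894240000.0 = 7.5362e-02 GPa
Step 4: Convert to MPa (x1000): sigma = 75.4 MPa


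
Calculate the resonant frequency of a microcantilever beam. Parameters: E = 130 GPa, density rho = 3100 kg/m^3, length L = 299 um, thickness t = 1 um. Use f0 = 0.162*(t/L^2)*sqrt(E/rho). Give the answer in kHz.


Step 1: Convert units to SI.
t_SI = 1e-6 m, L_SI = 299e-6 m
Step 2: Calculate sqrt(E/rho).
sqrt(130e9 / 3100) = 6475.76 m/s
Step 3: Compute f0.
f0 = 0.162 * 1e-6 / (299e-6)^2 * 6475.76 = 11734.5 Hz = 11.73 kHz


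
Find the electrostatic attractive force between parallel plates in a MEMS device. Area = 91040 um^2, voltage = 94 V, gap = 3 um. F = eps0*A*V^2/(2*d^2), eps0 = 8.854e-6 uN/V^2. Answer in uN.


Step 1: Identify parameters.
eps0 = 8.854e-6 uN/V^2, A = 91040 um^2, V = 94 V, d = 3 um
Step 2: Compute V^2 = 94^2 = 8836
Step 3: Compute d^2 = 3^2 = 9
Step 4: F = 0.5 * 8.854e-6 * 91040 * 8836 / 9
F = 395.69 uN


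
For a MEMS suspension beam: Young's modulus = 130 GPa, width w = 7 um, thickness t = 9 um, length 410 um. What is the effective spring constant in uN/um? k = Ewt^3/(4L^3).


Step 1: Convert E to consistent units (1 GPa = 1000 uN/um^2).
E = 130 GPa = 130000 uN/um^2
Step 2: Compute t^3 = 9^3 = 729
Step 3: Compute L^3 = 410^3 = 68921000
Step 4: k = 130000 * 7 * 729 / (4 * 68921000)
k = 2.4063 uN/um


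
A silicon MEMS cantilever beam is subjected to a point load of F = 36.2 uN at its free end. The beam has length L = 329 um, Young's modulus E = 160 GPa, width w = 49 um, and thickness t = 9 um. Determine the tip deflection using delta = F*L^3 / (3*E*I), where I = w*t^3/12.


Step 1: Calculate the second moment of area.
I = w * t^3 / 12 = 49 * 9^3 / 12 = 2976.75 um^4
Step 2: Convert E to consistent units (1 GPa = 1000 uN/um^2).
E = 160 GPa = 160000 uN/um^2
Step 3: Calculate tip deflection.
delta = F * L^3 / (3 * E * I)
delta = 36.2 * 329^3 / (3 * 160000 * 2976.75)
delta = 0.9022 um


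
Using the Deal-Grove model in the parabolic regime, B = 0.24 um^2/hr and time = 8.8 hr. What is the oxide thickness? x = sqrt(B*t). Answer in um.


Step 1: Compute B*t = 0.24 * 8.8 = 2.112
Step 2: x = sqrt(2.112)
x = 1.453 um


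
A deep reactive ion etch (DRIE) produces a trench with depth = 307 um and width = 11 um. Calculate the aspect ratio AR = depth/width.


Step 1: AR = depth / width
Step 2: AR = 307 / 11
AR = 27.9


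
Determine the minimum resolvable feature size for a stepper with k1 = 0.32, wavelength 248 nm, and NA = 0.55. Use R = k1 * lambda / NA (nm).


Step 1: Identify values: k1 = 0.32, lambda = 248 nm, NA = 0.55
Step 2: R = k1 * lambda / NA
R = 0.32 * 248 / 0.55
R = 144.3 nm


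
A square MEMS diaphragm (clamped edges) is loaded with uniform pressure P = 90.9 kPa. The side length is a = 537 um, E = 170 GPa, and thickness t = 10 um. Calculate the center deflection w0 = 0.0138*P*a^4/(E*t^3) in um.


Step 1: Convert pressure to compatible units (E is in GPa, so P in GPa).
P = 90.9 kPa = 90.9e-6 GPa
Step 2: Compute numerator: 0.0138 * P * a^4.
a^4 = 537^4 = 83156680161
numerator = 0.0138 * 90.9e-6 * 83156680161 = 1.04313e+05
Step 3: Compute denominator: E * t^3 = 170 * 10^3 = 170000
Step 4: w0 = numerator / denominator = 1.04313e+05 / 170000 = 0.6136 um


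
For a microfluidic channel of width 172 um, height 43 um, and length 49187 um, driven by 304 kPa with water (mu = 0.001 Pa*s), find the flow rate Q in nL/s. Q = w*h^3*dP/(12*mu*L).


Step 1: Convert all dimensions to SI (meters).
w = 172e-6 m, h = 43e-6 m, L = 49187e-6 m, dP = 304e3 Pa
Step 2: Q = w * h^3 * dP / (12 * mu * L)
Q = 172e-6 * (43e-6)^3 * 304e3 / (12 * 0.001 * 49187e-6) = 7.04329399e-09 m^3/s
Step 3: Convert Q from m^3/s to nL/s (1 m^3 = 1e12 nL, so multiply by 1e12).
Q = 7043.294 nL/s


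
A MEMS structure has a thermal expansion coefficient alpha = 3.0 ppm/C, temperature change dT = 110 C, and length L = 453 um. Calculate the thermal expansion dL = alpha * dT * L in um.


Step 1: Convert CTE: alpha = 3.0 ppm/C = 3.0e-6 /C
Step 2: dL = 3.0e-6 * 110 * 453
dL = 0.1495 um


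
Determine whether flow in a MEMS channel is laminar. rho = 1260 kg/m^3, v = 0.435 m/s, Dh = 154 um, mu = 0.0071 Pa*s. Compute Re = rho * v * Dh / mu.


Step 1: Convert Dh to meters: Dh = 154e-6 m
Step 2: Re = rho * v * Dh / mu
Re = 1260 * 0.435 * 154e-6 / 0.0071
Re = 11.888
Since Re = 11.888 is below ~2300, the flow is laminar.


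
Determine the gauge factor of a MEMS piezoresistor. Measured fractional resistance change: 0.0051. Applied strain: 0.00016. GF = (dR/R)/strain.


Step 1: Identify values.
dR/R = 0.0051, strain = 0.00016
Step 2: GF = (dR/R) / strain = 0.0051 / 0.00016
GF = 31.9


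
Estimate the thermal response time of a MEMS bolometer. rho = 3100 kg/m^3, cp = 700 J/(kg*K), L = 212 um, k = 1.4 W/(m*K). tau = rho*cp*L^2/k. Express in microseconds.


Step 1: Convert L to m: L = 212e-6 m
Step 2: L^2 = (212e-6)^2 = 4.4944e-08 m^2
Step 3: tau = 3100 * 700 * 4.4944e-08 / 1.4 = 6.96632e-02 s
Step 4: Convert to microseconds (multiply by 1e6).
tau = 69663.2 us


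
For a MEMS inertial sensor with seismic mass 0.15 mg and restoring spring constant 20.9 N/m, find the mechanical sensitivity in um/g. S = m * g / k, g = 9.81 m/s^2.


Step 1: Convert mass: m = 0.15 mg = 1.50e-07 kg
Step 2: S = m * g / k = 1.50e-07 * 9.81 / 20.9
Step 3: S = 7.04e-08 m/g
Step 4: Convert to um/g: S = 0.07 um/g


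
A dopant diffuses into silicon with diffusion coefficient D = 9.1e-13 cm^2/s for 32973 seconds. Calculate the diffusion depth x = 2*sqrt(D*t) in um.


Step 1: Compute D*t = 9.1e-13 * 32973 = 3.000543e-08 cm^2
Step 2: sqrt(D*t) = 1.73221e-04 cm
Step 3: x = 2 * 1.73221e-04 cm = 3.46442e-04 cm
Step 4: Convert to um (1 cm = 1e4 um): x = 3.464 um


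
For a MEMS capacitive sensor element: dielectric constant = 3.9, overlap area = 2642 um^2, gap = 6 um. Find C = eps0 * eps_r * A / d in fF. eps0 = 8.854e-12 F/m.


Step 1: Convert area to m^2: A = 2642e-12 m^2
Step 2: Convert gap to m: d = 6e-6 m
Step 3: C = eps0 * eps_r * A / d
C = 8.854e-12 * 3.9 * 2642e-12 / 6e-6
Step 4: Convert to fF (multiply by 1e15).
C = 15.2 fF


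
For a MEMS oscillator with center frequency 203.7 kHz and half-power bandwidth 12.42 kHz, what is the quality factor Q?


Step 1: Q = f0 / bandwidth
Step 2: Q = 203.7 / 12.42
Q = 16.4


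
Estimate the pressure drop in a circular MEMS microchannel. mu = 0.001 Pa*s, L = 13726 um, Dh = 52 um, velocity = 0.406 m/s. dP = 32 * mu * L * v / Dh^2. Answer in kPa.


Step 1: Convert to SI: L = 13726e-6 m, Dh = 52e-6 m
Step 2: dP = 32 * 0.001 * 13726e-6 * 0.406 / (52e-6)^2
Step 3: dP = 65949.78 Pa
Step 4: Convert to kPa: dP = 65.95 kPa


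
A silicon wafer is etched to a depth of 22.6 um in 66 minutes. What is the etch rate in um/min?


Step 1: Etch rate = depth / time
Step 2: rate = 22.6 / 66
rate = 0.342 um/min


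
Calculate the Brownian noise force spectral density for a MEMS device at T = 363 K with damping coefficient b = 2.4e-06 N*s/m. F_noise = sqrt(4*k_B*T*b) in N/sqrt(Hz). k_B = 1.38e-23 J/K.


Step 1: Compute 4 * k_B * T * b
= 4 * 1.38e-23 * 363 * 2.4e-06
= 4.8090e-26 N^2/Hz
Step 2: F_noise = sqrt(4.8090e-26)
F_noise = 2.19e-13 N/sqrt(Hz)


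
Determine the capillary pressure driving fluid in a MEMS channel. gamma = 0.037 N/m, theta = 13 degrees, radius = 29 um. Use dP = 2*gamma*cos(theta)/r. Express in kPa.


Step 1: cos(13 deg) = 0.9744
Step 2: Convert r to m: r = 29e-6 m
Step 3: dP = 2 * 0.037 * 0.9744 / 29e-6 = 2486.4 Pa
Step 4: Convert Pa to kPa (divide by 1000).
dP = 2.49 kPa


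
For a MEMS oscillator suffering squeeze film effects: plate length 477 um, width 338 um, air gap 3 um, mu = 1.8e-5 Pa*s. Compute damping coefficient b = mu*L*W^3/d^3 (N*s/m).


Step 1: Convert to SI.
L = 477e-6 m, W = 338e-6 m, d = 3e-6 m
Step 2: W^3 = (338e-6)^3 = 3.86e-11 m^3
Step 3: d^3 = (3e-6)^3 = 2.70e-17 m^3
Step 4: b = 1.8e-5 * 477e-6 * 3.86e-11 / 2.70e-17
b = 1.23e-02 N*s/m


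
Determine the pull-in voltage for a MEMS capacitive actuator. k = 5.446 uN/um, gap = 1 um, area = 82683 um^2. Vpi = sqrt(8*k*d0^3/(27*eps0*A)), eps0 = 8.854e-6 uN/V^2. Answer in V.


Step 1: Compute numerator: 8 * k * d0^3 = 8 * 5.446 * 1^3 = 43.568
Step 2: Compute denominator: 27 * eps0 * A = 27 * 8.854e-6 * 82683 = 19.766033
Step 3: Vpi = sqrt(43.568 / 19.766033)
Vpi = 1.48 V


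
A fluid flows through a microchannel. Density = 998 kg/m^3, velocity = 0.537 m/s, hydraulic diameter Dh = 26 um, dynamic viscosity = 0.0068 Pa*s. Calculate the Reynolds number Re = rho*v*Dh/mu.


Step 1: Convert Dh to meters: Dh = 26e-6 m
Step 2: Re = rho * v * Dh / mu
Re = 998 * 0.537 * 26e-6 / 0.0068
Re = 2.049


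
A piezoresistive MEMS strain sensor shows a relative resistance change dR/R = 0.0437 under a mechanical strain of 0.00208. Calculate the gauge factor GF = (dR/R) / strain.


Step 1: Identify values.
dR/R = 0.0437, strain = 0.00208
Step 2: GF = (dR/R) / strain = 0.0437 / 0.00208
GF = 21.0


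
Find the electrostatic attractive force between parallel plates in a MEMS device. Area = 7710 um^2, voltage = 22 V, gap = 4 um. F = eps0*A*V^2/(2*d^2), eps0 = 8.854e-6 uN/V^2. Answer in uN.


Step 1: Identify parameters.
eps0 = 8.854e-6 uN/V^2, A = 7710 um^2, V = 22 V, d = 4 um
Step 2: Compute V^2 = 22^2 = 484
Step 3: Compute d^2 = 4^2 = 16
Step 4: F = 0.5 * 8.854e-6 * 7710 * 484 / 16
F = 1.032 uN


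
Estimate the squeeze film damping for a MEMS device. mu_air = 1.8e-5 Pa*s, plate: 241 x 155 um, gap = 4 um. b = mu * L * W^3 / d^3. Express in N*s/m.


Step 1: Convert to SI.
L = 241e-6 m, W = 155e-6 m, d = 4e-6 m
Step 2: W^3 = (155e-6)^3 = 3.72e-12 m^3
Step 3: d^3 = (4e-6)^3 = 6.40e-17 m^3
Step 4: b = 1.8e-5 * 241e-6 * 3.72e-12 / 6.40e-17
b = 2.52e-04 N*s/m


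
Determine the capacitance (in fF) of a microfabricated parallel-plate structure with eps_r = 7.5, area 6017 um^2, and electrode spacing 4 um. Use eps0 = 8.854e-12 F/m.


Step 1: Convert area to m^2: A = 6017e-12 m^2
Step 2: Convert gap to m: d = 4e-6 m
Step 3: C = eps0 * eps_r * A / d
C = 8.854e-12 * 7.5 * 6017e-12 / 4e-6
Step 4: Convert to fF (multiply by 1e15).
C = 99.89 fF


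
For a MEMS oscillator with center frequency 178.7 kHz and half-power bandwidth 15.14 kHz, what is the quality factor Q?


Step 1: Q = f0 / bandwidth
Step 2: Q = 178.7 / 15.14
Q = 11.8


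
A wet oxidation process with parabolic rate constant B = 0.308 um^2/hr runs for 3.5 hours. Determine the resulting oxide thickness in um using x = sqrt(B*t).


Step 1: Compute B*t = 0.308 * 3.5 = 1.078
Step 2: x = sqrt(1.078)
x = 1.038 um


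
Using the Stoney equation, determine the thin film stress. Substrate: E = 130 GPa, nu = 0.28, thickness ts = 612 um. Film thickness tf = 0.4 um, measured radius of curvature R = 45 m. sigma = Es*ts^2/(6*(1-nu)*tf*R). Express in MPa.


Step 1: Compute numerator: Es * ts^2 = 130 * 612^2 = 48690720 (GPa*um^2)
Step 2: Compute denominator (R in um): 6*(1-nu)*tf*R = 6*0.72*0.4*45e6 = 77760000.0 (um^2)
Step 3: sigma (GPa) = 48690720 / 77760000.0 = 6.26167e-01 GPa
Step 4: Convert to MPa (x1000): sigma = 626.2 MPa


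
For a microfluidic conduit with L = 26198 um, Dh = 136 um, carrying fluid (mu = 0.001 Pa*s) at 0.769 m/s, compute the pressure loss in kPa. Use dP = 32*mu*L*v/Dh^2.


Step 1: Convert to SI: L = 26198e-6 m, Dh = 136e-6 m
Step 2: dP = 32 * 0.001 * 26198e-6 * 0.769 / (136e-6)^2
Step 3: dP = 34855.12 Pa
Step 4: Convert to kPa: dP = 34.86 kPa


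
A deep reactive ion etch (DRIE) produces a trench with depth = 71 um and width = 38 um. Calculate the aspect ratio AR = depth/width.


Step 1: AR = depth / width
Step 2: AR = 71 / 38
AR = 1.9


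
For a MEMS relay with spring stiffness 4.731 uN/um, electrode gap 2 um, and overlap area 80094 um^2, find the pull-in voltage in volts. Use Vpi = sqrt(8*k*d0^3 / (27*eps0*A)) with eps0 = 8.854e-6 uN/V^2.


Step 1: Compute numerator: 8 * k * d0^3 = 8 * 4.731 * 2^3 = 302.784
Step 2: Compute denominator: 27 * eps0 * A = 27 * 8.854e-6 * 80094 = 19.147111
Step 3: Vpi = sqrt(302.784 / 19.147111)
Vpi = 3.98 V


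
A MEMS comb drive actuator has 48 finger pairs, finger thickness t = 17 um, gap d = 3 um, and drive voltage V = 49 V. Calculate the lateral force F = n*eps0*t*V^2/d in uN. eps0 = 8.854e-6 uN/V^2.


Step 1: Parameters: n=48, eps0=8.854e-6 uN/V^2, t=17 um, V=49 V, d=3 um
Step 2: V^2 = 2401
Step 3: F = 48 * 8.854e-6 * 17 * 2401 / 3
F = 5.782 uN


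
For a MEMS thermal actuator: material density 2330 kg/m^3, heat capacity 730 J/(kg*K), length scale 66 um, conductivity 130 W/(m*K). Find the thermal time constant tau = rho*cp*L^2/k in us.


Step 1: Convert L to m: L = 66e-6 m
Step 2: L^2 = (66e-6)^2 = 4.356e-09 m^2
Step 3: tau = 2330 * 730 * 4.356e-09 / 130 = 5.699323e-05 s
Step 4: Convert to microseconds (multiply by 1e6).
tau = 56.993 us


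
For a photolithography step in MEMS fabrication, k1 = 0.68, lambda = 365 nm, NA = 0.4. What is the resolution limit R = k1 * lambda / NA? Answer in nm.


Step 1: Identify values: k1 = 0.68, lambda = 365 nm, NA = 0.4
Step 2: R = k1 * lambda / NA
R = 0.68 * 365 / 0.4
R = 620.5 nm


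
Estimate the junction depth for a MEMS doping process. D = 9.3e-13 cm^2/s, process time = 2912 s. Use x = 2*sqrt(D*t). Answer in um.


Step 1: Compute D*t = 9.3e-13 * 2912 = 2.70816e-09 cm^2
Step 2: sqrt(D*t) = 5.204e-05 cm
Step 3: x = 2 * 5.204e-05 cm = 1.0408e-04 cm
Step 4: Convert to um (1 cm = 1e4 um): x = 1.041 um


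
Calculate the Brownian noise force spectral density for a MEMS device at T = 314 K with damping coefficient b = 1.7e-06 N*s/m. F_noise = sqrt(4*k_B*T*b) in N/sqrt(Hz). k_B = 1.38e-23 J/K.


Step 1: Compute 4 * k_B * T * b
= 4 * 1.38e-23 * 314 * 1.7e-06
= 2.9466e-26 N^2/Hz
Step 2: F_noise = sqrt(2.9466e-26)
F_noise = 1.72e-13 N/sqrt(Hz)


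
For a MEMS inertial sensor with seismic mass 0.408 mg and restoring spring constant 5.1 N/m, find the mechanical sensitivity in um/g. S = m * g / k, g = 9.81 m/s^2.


Step 1: Convert mass: m = 0.408 mg = 4.08e-07 kg
Step 2: S = m * g / k = 4.08e-07 * 9.81 / 5.1
Step 3: S = 7.85e-07 m/g
Step 4: Convert to um/g: S = 0.785 um/g


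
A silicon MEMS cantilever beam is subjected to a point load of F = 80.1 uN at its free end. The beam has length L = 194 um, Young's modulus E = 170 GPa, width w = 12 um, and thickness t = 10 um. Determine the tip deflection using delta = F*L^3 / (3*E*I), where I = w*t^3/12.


Step 1: Calculate the second moment of area.
I = w * t^3 / 12 = 12 * 10^3 / 12 = 1000.0 um^4
Step 2: Convert E to consistent units (1 GPa = 1000 uN/um^2).
E = 170 GPa = 170000 uN/um^2
Step 3: Calculate tip deflection.
delta = F * L^3 / (3 * E * I)
delta = 80.1 * 194^3 / (3 * 170000 * 1000.0)
delta = 1.1467 um


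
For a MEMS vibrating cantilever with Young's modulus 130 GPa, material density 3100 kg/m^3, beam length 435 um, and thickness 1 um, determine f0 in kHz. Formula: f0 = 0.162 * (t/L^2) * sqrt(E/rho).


Step 1: Convert units to SI.
t_SI = 1e-6 m, L_SI = 435e-6 m
Step 2: Calculate sqrt(E/rho).
sqrt(130e9 / 3100) = 6475.76 m/s
Step 3: Compute f0.
f0 = 0.162 * 1e-6 / (435e-6)^2 * 6475.76 = 5544.1 Hz = 5.54 kHz


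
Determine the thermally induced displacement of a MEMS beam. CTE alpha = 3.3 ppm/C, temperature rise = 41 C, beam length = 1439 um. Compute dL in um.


Step 1: Convert CTE: alpha = 3.3 ppm/C = 3.3e-6 /C
Step 2: dL = 3.3e-6 * 41 * 1439
dL = 0.1947 um


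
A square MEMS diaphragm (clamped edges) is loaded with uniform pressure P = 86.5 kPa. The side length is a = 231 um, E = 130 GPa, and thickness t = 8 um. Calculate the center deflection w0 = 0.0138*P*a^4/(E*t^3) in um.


Step 1: Convert pressure to compatible units (E is in GPa, so P in GPa).
P = 86.5 kPa = 86.5e-6 GPa
Step 2: Compute numerator: 0.0138 * P * a^4.
a^4 = 231^4 = 2847396321
numerator = 0.0138 * 86.5e-6 * 2847396321 = 3.3989e+03
Step 3: Compute denominator: E * t^3 = 130 * 8^3 = 66560
Step 4: w0 = numerator / denominator = 3.3989e+03 / 66560 = 0.0511 um
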